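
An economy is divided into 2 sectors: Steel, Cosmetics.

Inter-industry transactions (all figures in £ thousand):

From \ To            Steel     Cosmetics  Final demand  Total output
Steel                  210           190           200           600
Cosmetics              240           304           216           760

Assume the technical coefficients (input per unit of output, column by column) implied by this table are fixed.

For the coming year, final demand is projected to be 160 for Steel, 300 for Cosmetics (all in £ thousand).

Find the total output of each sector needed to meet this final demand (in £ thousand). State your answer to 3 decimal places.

Technical coefficients a_ij = z_ij / X_j:
  a_SS = 210/600 = 0.35, a_CS = 240/600 = 0.40
  a_SC = 190/760 = 0.25, a_CC = 304/760 = 0.40
I − A =
  [   0.65    -0.25]
  [  -0.40     0.60]
det(I−A) = (0.65)(0.60) − (-0.25)(-0.40) = 0.2900
adj(I−A) = [[0.60, 0.25], [0.40, 0.65]]
(I − A)⁻¹ = adj(I−A) / det(I−A) ≈
  [   2.0690     0.8621]
  [   1.3793     2.2414]
x = (I − A)⁻¹ d = adj(I−A)·d / det(I−A), with det(I−A) = 0.2900:
  x_S = (0.60·160 + 0.25·300) / 0.2900 = 171.00 / 0.2900 ≈ 589.655
  x_C = (0.40·160 + 0.65·300) / 0.2900 = 259.00 / 0.2900 ≈ 893.103

x_S = 589.655, x_C = 893.103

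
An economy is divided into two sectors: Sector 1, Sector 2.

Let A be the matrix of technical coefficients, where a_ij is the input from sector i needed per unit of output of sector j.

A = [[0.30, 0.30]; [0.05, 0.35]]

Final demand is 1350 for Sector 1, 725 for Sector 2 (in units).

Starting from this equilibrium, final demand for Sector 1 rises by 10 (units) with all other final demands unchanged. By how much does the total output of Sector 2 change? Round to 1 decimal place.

I − A =
  [   0.70    -0.30]
  [  -0.05     0.65]
det(I−A) = (0.70)(0.65) − (-0.30)(-0.05) = 0.4400
adj(I−A) = [[0.65, 0.30], [0.05, 0.70]]
(I − A)⁻¹ = adj(I−A) / det(I−A) ≈
  [   1.4773     0.6818]
  [   0.1136     1.5909]
Δx = (I − A)⁻¹ Δd with Δd having +10 in the Sector 1 component and 0 elsewhere.
So Δx_2 = L_21 · (+10), where L_21 = adj(I−A)_21 / det(I−A) = 0.05 / 0.4400.
Δx_2 = 0.05 × (+10) / 0.4400 = 0.50 / 0.4400 ≈ 1.1.

Δx_2 = 1.1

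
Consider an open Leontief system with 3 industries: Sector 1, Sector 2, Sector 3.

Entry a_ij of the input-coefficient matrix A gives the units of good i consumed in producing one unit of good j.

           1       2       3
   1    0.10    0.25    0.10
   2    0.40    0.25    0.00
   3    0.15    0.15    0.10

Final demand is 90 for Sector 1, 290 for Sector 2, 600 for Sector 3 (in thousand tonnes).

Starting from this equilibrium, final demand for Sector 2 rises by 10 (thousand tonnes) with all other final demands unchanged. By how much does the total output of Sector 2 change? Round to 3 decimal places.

Δx_2 = 15.892

I − A =
  [   0.90    -0.25    -0.10]
  [  -0.40     0.75     0.00]
  [  -0.15    -0.15     0.90]
Cofactors of I−A, C_ij = (−1)^(i+j)·(minor ij) (rows/columns in the sector order above):
  C_11 = (0.75)(0.90) − (0.00)(-0.15) = 0.6750
  C_12 = −[(-0.40)(0.90) − (0.00)(-0.15)] = 0.3600
  C_13 = (-0.40)(-0.15) − (0.75)(-0.15) = 0.1725
  C_21 = −[(-0.25)(0.90) − (-0.10)(-0.15)] = 0.2400
  C_22 = (0.90)(0.90) − (-0.10)(-0.15) = 0.7950
  C_23 = −[(0.90)(-0.15) − (-0.25)(-0.15)] = 0.1725
  C_31 = (-0.25)(0.00) − (-0.10)(0.75) = 0.0750
  C_32 = −[(0.90)(0.00) − (-0.10)(-0.40)] = 0.0400
  C_33 = (0.90)(0.75) − (-0.25)(-0.40) = 0.5750
det(I−A) = Σ_j (I−A)_1j·C_1j = (0.90)(0.6750) + (-0.25)(0.3600) + (-0.10)(0.1725) = 0.50025
adj(I−A) = Cᵀ =
  [ 0.6750   0.2400   0.0750]
  [ 0.3600   0.7950   0.0400]
  [ 0.1725   0.1725   0.5750]
(I − A)⁻¹ = adj(I−A) / det(I−A) ≈
  [   1.3493     0.4798     0.1499]
  [   0.7196     1.5892     0.0800]
  [   0.3448     0.3448     1.1494]
Δx = (I − A)⁻¹ Δd with Δd having +10 in the Sector 2 component and 0 elsewhere.
So Δx_2 = L_22 · (+10), where L_22 = adj(I−A)_22 / det(I−A) = 0.7950 / 0.50025.
Δx_2 = 0.7950 × (+10) / 0.50025 = 7.95 / 0.50025 ≈ 15.892.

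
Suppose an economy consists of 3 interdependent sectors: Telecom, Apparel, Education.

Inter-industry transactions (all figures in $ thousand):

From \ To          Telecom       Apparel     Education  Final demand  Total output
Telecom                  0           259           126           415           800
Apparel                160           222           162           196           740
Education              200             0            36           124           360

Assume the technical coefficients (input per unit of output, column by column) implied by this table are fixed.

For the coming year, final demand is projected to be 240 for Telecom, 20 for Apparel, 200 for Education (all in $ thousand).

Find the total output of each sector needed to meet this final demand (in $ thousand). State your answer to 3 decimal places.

x_T = 510.319, x_A = 408.362, x_E = 363.977

Technical coefficients a_ij = z_ij / X_j:
  a_TT = 0/800 = 0.00, a_AT = 160/800 = 0.20, a_ET = 200/800 = 0.25
  a_TA = 259/740 = 0.35, a_AA = 222/740 = 0.30, a_EA = 0/740 = 0.00
  a_TE = 126/360 = 0.35, a_AE = 162/360 = 0.45, a_EE = 36/360 = 0.10
I − A =
  [   1.00    -0.35    -0.35]
  [  -0.20     0.70    -0.45]
  [  -0.25     0.00     0.90]
Cofactors of I−A, C_ij = (−1)^(i+j)·(minor ij) (rows/columns in the sector order above):
  C_11 = (0.70)(0.90) − (-0.45)(0.00) = 0.6300
  C_12 = −[(-0.20)(0.90) − (-0.45)(-0.25)] = 0.2925
  C_13 = (-0.20)(0.00) − (0.70)(-0.25) = 0.1750
  C_21 = −[(-0.35)(0.90) − (-0.35)(0.00)] = 0.3150
  C_22 = (1.00)(0.90) − (-0.35)(-0.25) = 0.8125
  C_23 = −[(1.00)(0.00) − (-0.35)(-0.25)] = 0.0875
  C_31 = (-0.35)(-0.45) − (-0.35)(0.70) = 0.4025
  C_32 = −[(1.00)(-0.45) − (-0.35)(-0.20)] = 0.5200
  C_33 = (1.00)(0.70) − (-0.35)(-0.20) = 0.6300
det(I−A) = Σ_j (I−A)_1j·C_1j = (1.00)(0.6300) + (-0.35)(0.2925) + (-0.35)(0.1750) = 0.466375
adj(I−A) = Cᵀ =
  [ 0.6300   0.3150   0.4025]
  [ 0.2925   0.8125   0.5200]
  [ 0.1750   0.0875   0.6300]
(I − A)⁻¹ = adj(I−A) / det(I−A) ≈
  [   1.3508     0.6754     0.8630]
  [   0.6272     1.7422     1.1150]
  [   0.3752     0.1876     1.3508]
x = (I − A)⁻¹ d = adj(I−A)·d / det(I−A), with det(I−A) = 0.466375:
  x_T = (0.6300·240 + 0.3150·20 + 0.4025·200) / 0.466375 = 238.00 / 0.466375 ≈ 510.319
  x_A = (0.2925·240 + 0.8125·20 + 0.5200·200) / 0.466375 = 190.45 / 0.466375 ≈ 408.362
  x_E = (0.1750·240 + 0.0875·20 + 0.6300·200) / 0.466375 = 169.75 / 0.466375 ≈ 363.977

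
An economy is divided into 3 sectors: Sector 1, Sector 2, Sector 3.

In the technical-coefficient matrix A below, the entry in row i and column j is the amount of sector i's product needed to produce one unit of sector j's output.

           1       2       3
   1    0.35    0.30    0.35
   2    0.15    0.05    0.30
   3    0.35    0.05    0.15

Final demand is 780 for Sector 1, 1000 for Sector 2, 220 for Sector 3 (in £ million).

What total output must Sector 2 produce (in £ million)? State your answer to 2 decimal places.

I − A =
  [   0.65    -0.30    -0.35]
  [  -0.15     0.95    -0.30]
  [  -0.35    -0.05     0.85]
Cofactors of I−A, C_ij = (−1)^(i+j)·(minor ij) (rows/columns in the sector order above):
  C_11 = (0.95)(0.85) − (-0.30)(-0.05) = 0.7925
  C_12 = −[(-0.15)(0.85) − (-0.30)(-0.35)] = 0.2325
  C_13 = (-0.15)(-0.05) − (0.95)(-0.35) = 0.3400
  C_21 = −[(-0.30)(0.85) − (-0.35)(-0.05)] = 0.2725
  C_22 = (0.65)(0.85) − (-0.35)(-0.35) = 0.4300
  C_23 = −[(0.65)(-0.05) − (-0.30)(-0.35)] = 0.1375
  C_31 = (-0.30)(-0.30) − (-0.35)(0.95) = 0.4225
  C_32 = −[(0.65)(-0.30) − (-0.35)(-0.15)] = 0.2475
  C_33 = (0.65)(0.95) − (-0.30)(-0.15) = 0.5725
det(I−A) = Σ_j (I−A)_1j·C_1j = (0.65)(0.7925) + (-0.30)(0.2325) + (-0.35)(0.3400) = 0.326375
adj(I−A) = Cᵀ =
  [ 0.7925   0.2725   0.4225]
  [ 0.2325   0.4300   0.2475]
  [ 0.3400   0.1375   0.5725]
(I − A)⁻¹ = adj(I−A) / det(I−A) ≈
  [   2.4282     0.8349     1.2945]
  [   0.7124     1.3175     0.7583]
  [   1.0417     0.4213     1.7541]
x = (I − A)⁻¹ d = adj(I−A)·d / det(I−A), with det(I−A) = 0.326375:
  x_1 = (0.7925·780 + 0.2725·1000 + 0.4225·220) / 0.326375 = 983.60 / 0.326375 ≈ 3013.71
  x_2 = (0.2325·780 + 0.4300·1000 + 0.2475·220) / 0.326375 = 665.80 / 0.326375 ≈ 2039.98
  x_3 = (0.3400·780 + 0.1375·1000 + 0.5725·220) / 0.326375 = 528.65 / 0.326375 ≈ 1619.76

x_2 = 2039.98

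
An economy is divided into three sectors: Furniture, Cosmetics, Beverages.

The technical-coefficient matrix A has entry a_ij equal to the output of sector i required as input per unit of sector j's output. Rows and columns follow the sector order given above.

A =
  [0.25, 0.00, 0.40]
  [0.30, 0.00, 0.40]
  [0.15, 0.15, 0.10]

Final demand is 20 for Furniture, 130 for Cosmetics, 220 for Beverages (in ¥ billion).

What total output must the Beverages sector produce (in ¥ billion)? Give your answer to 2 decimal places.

x_B = 332.47

I − A =
  [   0.75     0.00    -0.40]
  [  -0.30     1.00    -0.40]
  [  -0.15    -0.15     0.90]
Cofactors of I−A, C_ij = (−1)^(i+j)·(minor ij) (rows/columns in the sector order above):
  C_11 = (1.00)(0.90) − (-0.40)(-0.15) = 0.8400
  C_12 = −[(-0.30)(0.90) − (-0.40)(-0.15)] = 0.3300
  C_13 = (-0.30)(-0.15) − (1.00)(-0.15) = 0.1950
  C_21 = −[(0.00)(0.90) − (-0.40)(-0.15)] = 0.0600
  C_22 = (0.75)(0.90) − (-0.40)(-0.15) = 0.6150
  C_23 = −[(0.75)(-0.15) − (0.00)(-0.15)] = 0.1125
  C_31 = (0.00)(-0.40) − (-0.40)(1.00) = 0.4000
  C_32 = −[(0.75)(-0.40) − (-0.40)(-0.30)] = 0.4200
  C_33 = (0.75)(1.00) − (0.00)(-0.30) = 0.7500
det(I−A) = Σ_j (I−A)_1j·C_1j = (0.75)(0.8400) + (0.00)(0.3300) + (-0.40)(0.1950) = 0.5520
adj(I−A) = Cᵀ =
  [ 0.8400   0.0600   0.4000]
  [ 0.3300   0.6150   0.4200]
  [ 0.1950   0.1125   0.7500]
(I − A)⁻¹ = adj(I−A) / det(I−A) ≈
  [   1.5217     0.1087     0.7246]
  [   0.5978     1.1141     0.7609]
  [   0.3533     0.2038     1.3587]
x = (I − A)⁻¹ d = adj(I−A)·d / det(I−A), with det(I−A) = 0.5520:
  x_F = (0.8400·20 + 0.0600·130 + 0.4000·220) / 0.5520 = 112.60 / 0.5520 ≈ 203.99
  x_C = (0.3300·20 + 0.6150·130 + 0.4200·220) / 0.5520 = 178.95 / 0.5520 ≈ 324.18
  x_B = (0.1950·20 + 0.1125·130 + 0.7500·220) / 0.5520 = 183.525 / 0.5520 ≈ 332.47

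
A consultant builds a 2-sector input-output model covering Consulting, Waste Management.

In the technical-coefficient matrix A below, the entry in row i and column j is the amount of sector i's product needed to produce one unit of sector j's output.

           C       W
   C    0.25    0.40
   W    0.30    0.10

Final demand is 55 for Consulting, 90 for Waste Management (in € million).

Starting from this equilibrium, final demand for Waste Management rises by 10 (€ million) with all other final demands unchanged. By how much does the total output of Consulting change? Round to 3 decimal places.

I − A =
  [   0.75    -0.40]
  [  -0.30     0.90]
det(I−A) = (0.75)(0.90) − (-0.40)(-0.30) = 0.5550
adj(I−A) = [[0.90, 0.40], [0.30, 0.75]]
(I − A)⁻¹ = adj(I−A) / det(I−A) ≈
  [   1.6216     0.7207]
  [   0.5405     1.3514]
Δx = (I − A)⁻¹ Δd with Δd having +10 in the Waste Management component and 0 elsewhere.
So Δx_C = L_CW · (+10), where L_CW = adj(I−A)_CW / det(I−A) = 0.40 / 0.5550.
Δx_C = 0.40 × (+10) / 0.5550 = 4.00 / 0.5550 ≈ 7.207.

Δx_C = 7.207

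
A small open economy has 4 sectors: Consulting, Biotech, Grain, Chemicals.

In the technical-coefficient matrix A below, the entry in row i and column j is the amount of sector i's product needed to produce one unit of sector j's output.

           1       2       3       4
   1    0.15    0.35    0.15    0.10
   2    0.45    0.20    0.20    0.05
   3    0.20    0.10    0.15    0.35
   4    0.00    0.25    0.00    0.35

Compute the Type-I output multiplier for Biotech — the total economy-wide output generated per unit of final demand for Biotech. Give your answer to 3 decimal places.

I − A =
  [   0.85    -0.35    -0.15    -0.10]
  [  -0.45     0.80    -0.20    -0.05]
  [  -0.20    -0.10     0.85    -0.35]
  [   0.00    -0.25     0.00     0.65]
Compute the cofactors C_ij = (−1)^(i+j)·(3×3 minor ij) of I−A; the adjugate is their transpose:
adj(I−A) = Cᵀ =
  [ 0.400875   0.237500   0.126625   0.148125]
  [ 0.274625   0.450125   0.154375   0.160000]
  [ 0.170125   0.180125   0.317750   0.211125]
  [ 0.105625   0.173125   0.059375   0.382375]
det(I−A) = Σ_j (I−A)_1j·C_1j = (0.85)(0.400875) + (-0.35)(0.274625) + (-0.15)(0.170125) + (-0.10)(0.105625) = 0.20854375
(I − A)⁻¹ = adj(I−A) / det(I−A) ≈
  [   1.9223     1.1388     0.6072     0.7103]
  [   1.3169     2.1584     0.7403     0.7672]
  [   0.8158     0.8637     1.5237     1.0124]
  [   0.5065     0.8302     0.2847     1.8335]
The output multiplier for sector j is the column-j sum of the Leontief inverse (I − A)⁻¹ = adj(I−A) / det(I−A).
Column 2 of adj(I−A): (0.237500, 0.450125, 0.180125, 0.173125); det(I−A) = 0.20854375.
m_2 = (0.237500 + 0.450125 + 0.180125 + 0.173125) / 0.20854375 = 1.040875 / 0.20854375 ≈ 4.991.

m_2 = 4.991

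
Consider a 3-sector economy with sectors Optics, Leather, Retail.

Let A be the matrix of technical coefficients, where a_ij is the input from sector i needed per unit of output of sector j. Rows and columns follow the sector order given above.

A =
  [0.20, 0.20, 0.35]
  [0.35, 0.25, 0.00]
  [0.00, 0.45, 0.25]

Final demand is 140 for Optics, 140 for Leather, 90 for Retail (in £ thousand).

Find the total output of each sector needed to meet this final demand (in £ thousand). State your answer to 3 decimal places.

I − A =
  [   0.80    -0.20    -0.35]
  [  -0.35     0.75     0.00]
  [   0.00    -0.45     0.75]
Cofactors of I−A, C_ij = (−1)^(i+j)·(minor ij) (rows/columns in the sector order above):
  C_11 = (0.75)(0.75) − (0.00)(-0.45) = 0.5625
  C_12 = −[(-0.35)(0.75) − (0.00)(0.00)] = 0.2625
  C_13 = (-0.35)(-0.45) − (0.75)(0.00) = 0.1575
  C_21 = −[(-0.20)(0.75) − (-0.35)(-0.45)] = 0.3075
  C_22 = (0.80)(0.75) − (-0.35)(0.00) = 0.6000
  C_23 = −[(0.80)(-0.45) − (-0.20)(0.00)] = 0.3600
  C_31 = (-0.20)(0.00) − (-0.35)(0.75) = 0.2625
  C_32 = −[(0.80)(0.00) − (-0.35)(-0.35)] = 0.1225
  C_33 = (0.80)(0.75) − (-0.20)(-0.35) = 0.5300
det(I−A) = Σ_j (I−A)_1j·C_1j = (0.80)(0.5625) + (-0.20)(0.2625) + (-0.35)(0.1575) = 0.342375
adj(I−A) = Cᵀ =
  [ 0.5625   0.3075   0.2625]
  [ 0.2625   0.6000   0.1225]
  [ 0.1575   0.3600   0.5300]
(I − A)⁻¹ = adj(I−A) / det(I−A) ≈
  [   1.6429     0.8981     0.7667]
  [   0.7667     1.7525     0.3578]
  [   0.4600     1.0515     1.5480]
x = (I − A)⁻¹ d = adj(I−A)·d / det(I−A), with det(I−A) = 0.342375:
  x_1 = (0.5625·140 + 0.3075·140 + 0.2625·90) / 0.342375 = 145.425 / 0.342375 ≈ 424.754
  x_2 = (0.2625·140 + 0.6000·140 + 0.1225·90) / 0.342375 = 131.775 / 0.342375 ≈ 384.885
  x_3 = (0.1575·140 + 0.3600·140 + 0.5300·90) / 0.342375 = 120.15 / 0.342375 ≈ 350.931

x_1 = 424.754, x_2 = 384.885, x_3 = 350.931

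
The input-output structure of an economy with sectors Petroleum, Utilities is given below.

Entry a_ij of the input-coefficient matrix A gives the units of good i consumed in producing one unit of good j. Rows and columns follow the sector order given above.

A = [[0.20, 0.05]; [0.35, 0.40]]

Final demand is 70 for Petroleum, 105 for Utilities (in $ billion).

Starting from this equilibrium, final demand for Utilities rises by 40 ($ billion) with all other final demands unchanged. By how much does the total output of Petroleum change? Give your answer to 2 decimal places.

I − A =
  [   0.80    -0.05]
  [  -0.35     0.60]
det(I−A) = (0.80)(0.60) − (-0.05)(-0.35) = 0.4625
adj(I−A) = [[0.60, 0.05], [0.35, 0.80]]
(I − A)⁻¹ = adj(I−A) / det(I−A) ≈
  [   1.2973     0.1081]
  [   0.7568     1.7297]
Δx = (I − A)⁻¹ Δd with Δd having +40 in the Utilities component and 0 elsewhere.
So Δx_P = L_PU · (+40), where L_PU = adj(I−A)_PU / det(I−A) = 0.05 / 0.4625.
Δx_P = 0.05 × (+40) / 0.4625 = 2.00 / 0.4625 ≈ 4.32.

Δx_P = 4.32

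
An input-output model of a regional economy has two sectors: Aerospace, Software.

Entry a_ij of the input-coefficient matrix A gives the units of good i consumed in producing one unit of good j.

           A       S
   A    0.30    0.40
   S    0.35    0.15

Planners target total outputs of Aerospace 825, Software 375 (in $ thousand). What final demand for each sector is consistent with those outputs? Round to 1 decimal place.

d_A = 427.5, d_S = 30.0

I − A =
  [   0.70    -0.40]
  [  -0.35     0.85]
d = (I − A) x:
  d_A = (+0.70)·825 + (-0.40)·375 = 427.5
  d_S = (-0.35)·825 + (+0.85)·375 = 30.0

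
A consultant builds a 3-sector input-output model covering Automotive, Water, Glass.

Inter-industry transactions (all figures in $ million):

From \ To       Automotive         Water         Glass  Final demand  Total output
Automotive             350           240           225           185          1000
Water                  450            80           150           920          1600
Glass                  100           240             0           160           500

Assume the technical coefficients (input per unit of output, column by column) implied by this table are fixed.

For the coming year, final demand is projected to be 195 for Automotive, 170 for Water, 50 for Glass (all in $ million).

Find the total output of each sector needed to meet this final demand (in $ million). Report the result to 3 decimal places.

x_1 = 535.007, x_2 = 488.181, x_3 = 176.728

Technical coefficients a_ij = z_ij / X_j:
  a_11 = 350/1000 = 0.35, a_21 = 450/1000 = 0.45, a_31 = 100/1000 = 0.10
  a_12 = 240/1600 = 0.15, a_22 = 80/1600 = 0.05, a_32 = 240/1600 = 0.15
  a_13 = 225/500 = 0.45, a_23 = 150/500 = 0.30, a_33 = 0/500 = 0.00
I − A =
  [   0.65    -0.15    -0.45]
  [  -0.45     0.95    -0.30]
  [  -0.10    -0.15     1.00]
Cofactors of I−A, C_ij = (−1)^(i+j)·(minor ij) (rows/columns in the sector order above):
  C_11 = (0.95)(1.00) − (-0.30)(-0.15) = 0.9050
  C_12 = −[(-0.45)(1.00) − (-0.30)(-0.10)] = 0.4800
  C_13 = (-0.45)(-0.15) − (0.95)(-0.10) = 0.1625
  C_21 = −[(-0.15)(1.00) − (-0.45)(-0.15)] = 0.2175
  C_22 = (0.65)(1.00) − (-0.45)(-0.10) = 0.6050
  C_23 = −[(0.65)(-0.15) − (-0.15)(-0.10)] = 0.1125
  C_31 = (-0.15)(-0.30) − (-0.45)(0.95) = 0.4725
  C_32 = −[(0.65)(-0.30) − (-0.45)(-0.45)] = 0.3975
  C_33 = (0.65)(0.95) − (-0.15)(-0.45) = 0.5500
det(I−A) = Σ_j (I−A)_1j·C_1j = (0.65)(0.9050) + (-0.15)(0.4800) + (-0.45)(0.1625) = 0.443125
adj(I−A) = Cᵀ =
  [ 0.9050   0.2175   0.4725]
  [ 0.4800   0.6050   0.3975]
  [ 0.1625   0.1125   0.5500]
(I − A)⁻¹ = adj(I−A) / det(I−A) ≈
  [   2.0423     0.4908     1.0663]
  [   1.0832     1.3653     0.8970]
  [   0.3667     0.2539     1.2412]
x = (I − A)⁻¹ d = adj(I−A)·d / det(I−A), with det(I−A) = 0.443125:
  x_1 = (0.9050·195 + 0.2175·170 + 0.4725·50) / 0.443125 = 237.075 / 0.443125 ≈ 535.007
  x_2 = (0.4800·195 + 0.6050·170 + 0.3975·50) / 0.443125 = 216.325 / 0.443125 ≈ 488.181
  x_3 = (0.1625·195 + 0.1125·170 + 0.5500·50) / 0.443125 = 78.3125 / 0.443125 ≈ 176.728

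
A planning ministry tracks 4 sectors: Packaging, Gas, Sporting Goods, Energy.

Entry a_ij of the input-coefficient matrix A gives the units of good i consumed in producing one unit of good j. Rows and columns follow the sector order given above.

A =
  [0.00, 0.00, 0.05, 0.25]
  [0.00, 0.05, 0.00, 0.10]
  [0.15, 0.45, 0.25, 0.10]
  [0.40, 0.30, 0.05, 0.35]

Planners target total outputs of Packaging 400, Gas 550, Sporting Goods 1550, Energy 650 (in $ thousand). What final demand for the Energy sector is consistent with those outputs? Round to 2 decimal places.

d_E = 20.00

I − A =
  [   1.00     0.00    -0.05    -0.25]
  [   0.00     0.95     0.00    -0.10]
  [  -0.15    -0.45     0.75    -0.10]
  [  -0.40    -0.30    -0.05     0.65]
d = (I − A) x:
  d_P = (+1.00)·400 + (+0.00)·550 + (-0.05)·1550 + (-0.25)·650 = 160.00
  d_G = (+0.00)·400 + (+0.95)·550 + (+0.00)·1550 + (-0.10)·650 = 457.50
  d_S = (-0.15)·400 + (-0.45)·550 + (+0.75)·1550 + (-0.10)·650 = 790.00
  d_E = (-0.40)·400 + (-0.30)·550 + (-0.05)·1550 + (+0.65)·650 = 20.00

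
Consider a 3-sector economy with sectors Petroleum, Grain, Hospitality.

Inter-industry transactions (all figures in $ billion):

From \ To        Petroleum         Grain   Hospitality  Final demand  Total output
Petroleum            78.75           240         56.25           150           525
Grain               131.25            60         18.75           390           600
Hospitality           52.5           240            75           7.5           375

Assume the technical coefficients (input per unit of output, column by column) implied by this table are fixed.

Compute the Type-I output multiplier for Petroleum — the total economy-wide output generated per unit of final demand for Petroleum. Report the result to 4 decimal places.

m_1 = 2.2601

Technical coefficients a_ij = z_ij / X_j:
  a_11 = 78.75/525 = 0.15, a_21 = 131.25/525 = 0.25, a_31 = 52.5/525 = 0.10
  a_12 = 240/600 = 0.40, a_22 = 60/600 = 0.10, a_32 = 240/600 = 0.40
  a_13 = 56.25/375 = 0.15, a_23 = 18.75/375 = 0.05, a_33 = 75/375 = 0.20
I − A =
  [   0.85    -0.40    -0.15]
  [  -0.25     0.90    -0.05]
  [  -0.10    -0.40     0.80]
Cofactors of I−A, C_ij = (−1)^(i+j)·(minor ij) (rows/columns in the sector order above):
  C_11 = (0.90)(0.80) − (-0.05)(-0.40) = 0.7000
  C_12 = −[(-0.25)(0.80) − (-0.05)(-0.10)] = 0.2050
  C_13 = (-0.25)(-0.40) − (0.90)(-0.10) = 0.1900
  C_21 = −[(-0.40)(0.80) − (-0.15)(-0.40)] = 0.3800
  C_22 = (0.85)(0.80) − (-0.15)(-0.10) = 0.6650
  C_23 = −[(0.85)(-0.40) − (-0.40)(-0.10)] = 0.3800
  C_31 = (-0.40)(-0.05) − (-0.15)(0.90) = 0.1550
  C_32 = −[(0.85)(-0.05) − (-0.15)(-0.25)] = 0.0800
  C_33 = (0.85)(0.90) − (-0.40)(-0.25) = 0.6650
det(I−A) = Σ_j (I−A)_1j·C_1j = (0.85)(0.7000) + (-0.40)(0.2050) + (-0.15)(0.1900) = 0.4845
adj(I−A) = Cᵀ =
  [ 0.7000   0.3800   0.1550]
  [ 0.2050   0.6650   0.0800]
  [ 0.1900   0.3800   0.6650]
(I − A)⁻¹ = adj(I−A) / det(I−A) ≈
  [   1.44479     0.78431     0.31992]
  [   0.42312     1.37255     0.16512]
  [   0.39216     0.78431     1.37255]
The output multiplier for sector j is the column-j sum of the Leontief inverse (I − A)⁻¹ = adj(I−A) / det(I−A).
Column 1 of adj(I−A): (0.7000, 0.2050, 0.1900); det(I−A) = 0.4845.
m_1 = (0.7000 + 0.2050 + 0.1900) / 0.4845 = 1.095 / 0.4845 ≈ 2.2601.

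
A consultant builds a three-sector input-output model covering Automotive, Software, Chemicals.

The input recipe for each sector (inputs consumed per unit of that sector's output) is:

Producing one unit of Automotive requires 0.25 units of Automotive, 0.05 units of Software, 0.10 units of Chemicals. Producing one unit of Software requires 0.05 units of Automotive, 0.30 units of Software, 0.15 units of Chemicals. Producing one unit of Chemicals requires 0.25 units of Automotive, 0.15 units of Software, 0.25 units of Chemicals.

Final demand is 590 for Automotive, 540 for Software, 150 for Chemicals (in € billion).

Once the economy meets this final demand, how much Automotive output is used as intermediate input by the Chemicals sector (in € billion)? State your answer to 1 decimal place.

z_13 = 132.1

I − A =
  [   0.75    -0.05    -0.25]
  [  -0.05     0.70    -0.15]
  [  -0.10    -0.15     0.75]
Cofactors of I−A, C_ij = (−1)^(i+j)·(minor ij) (rows/columns in the sector order above):
  C_11 = (0.70)(0.75) − (-0.15)(-0.15) = 0.5025
  C_12 = −[(-0.05)(0.75) − (-0.15)(-0.10)] = 0.0525
  C_13 = (-0.05)(-0.15) − (0.70)(-0.10) = 0.0775
  C_21 = −[(-0.05)(0.75) − (-0.25)(-0.15)] = 0.0750
  C_22 = (0.75)(0.75) − (-0.25)(-0.10) = 0.5375
  C_23 = −[(0.75)(-0.15) − (-0.05)(-0.10)] = 0.1175
  C_31 = (-0.05)(-0.15) − (-0.25)(0.70) = 0.1825
  C_32 = −[(0.75)(-0.15) − (-0.25)(-0.05)] = 0.1250
  C_33 = (0.75)(0.70) − (-0.05)(-0.05) = 0.5225
det(I−A) = Σ_j (I−A)_1j·C_1j = (0.75)(0.5025) + (-0.05)(0.0525) + (-0.25)(0.0775) = 0.354875
adj(I−A) = Cᵀ =
  [ 0.5025   0.0750   0.1825]
  [ 0.0525   0.5375   0.1250]
  [ 0.0775   0.1175   0.5225]
(I − A)⁻¹ = adj(I−A) / det(I−A) ≈
  [   1.4160     0.2113     0.5143]
  [   0.1479     1.5146     0.3522]
  [   0.2184     0.3311     1.4723]
First solve x = (I − A)⁻¹ d = adj(I−A)·d / det(I−A); in particular x_3 = (0.0775·590 + 0.1175·540 + 0.5225·150) / 0.354875 = 187.55 / 0.354875 ≈ 528.496.
Intermediate flow from 1 to 3: z_13 = a_13 · x_3 = 0.25 × 187.55 / 0.354875 = 46.8875 / 0.354875 ≈ 132.1.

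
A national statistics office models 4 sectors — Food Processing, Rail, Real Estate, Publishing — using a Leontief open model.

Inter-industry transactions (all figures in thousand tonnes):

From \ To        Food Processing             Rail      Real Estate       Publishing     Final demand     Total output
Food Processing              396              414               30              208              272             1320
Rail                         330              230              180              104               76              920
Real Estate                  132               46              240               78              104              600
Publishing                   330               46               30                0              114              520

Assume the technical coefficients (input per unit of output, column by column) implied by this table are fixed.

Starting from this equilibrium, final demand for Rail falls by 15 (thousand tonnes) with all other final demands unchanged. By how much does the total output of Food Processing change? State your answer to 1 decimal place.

Technical coefficients a_ij = z_ij / X_j:
  a_11 = 396/1320 = 0.30, a_21 = 330/1320 = 0.25, a_31 = 132/1320 = 0.10, a_41 = 330/1320 = 0.25
  a_12 = 414/920 = 0.45, a_22 = 230/920 = 0.25, a_32 = 46/920 = 0.05, a_42 = 46/920 = 0.05
  a_13 = 30/600 = 0.05, a_23 = 180/600 = 0.30, a_33 = 240/600 = 0.40, a_43 = 30/600 = 0.05
  a_14 = 208/520 = 0.40, a_24 = 104/520 = 0.20, a_34 = 78/520 = 0.15, a_44 = 0/520 = 0.00
I − A =
  [   0.70    -0.45    -0.05    -0.40]
  [  -0.25     0.75    -0.30    -0.20]
  [  -0.10    -0.05     0.60    -0.15]
  [  -0.25    -0.05    -0.05     1.00]
Compute the cofactors C_ij = (−1)^(i+j)·(3×3 minor ij) of I−A; the adjugate is their transpose:
adj(I−A) = Cᵀ =
  [ 0.420625   0.282500   0.197500   0.254375]
  [ 0.220375   0.345875   0.207000   0.188375]
  [ 0.119000   0.099125   0.303000   0.112875]
  [ 0.122125   0.092875   0.074875   0.219125]
det(I−A) = Σ_j (I−A)_1j·C_1j = (0.70)(0.420625) + (-0.45)(0.220375) + (-0.05)(0.119000) + (-0.40)(0.122125) = 0.14046875
(I − A)⁻¹ = adj(I−A) / det(I−A) ≈
  [   2.9944     2.0111     1.4060     1.8109]
  [   1.5689     2.4623     1.4736     1.3410]
  [   0.8472     0.7057     2.1571     0.8036]
  [   0.8694     0.6612     0.5330     1.5600]
Δx = (I − A)⁻¹ Δd with Δd having -15 in the Rail component and 0 elsewhere.
So Δx_1 = L_12 · (-15), where L_12 = adj(I−A)_12 / det(I−A) = 0.282500 / 0.14046875.
Δx_1 = 0.282500 × (-15) / 0.14046875 = -4.2375 / 0.14046875 ≈ -30.2.

Δx_1 = -30.2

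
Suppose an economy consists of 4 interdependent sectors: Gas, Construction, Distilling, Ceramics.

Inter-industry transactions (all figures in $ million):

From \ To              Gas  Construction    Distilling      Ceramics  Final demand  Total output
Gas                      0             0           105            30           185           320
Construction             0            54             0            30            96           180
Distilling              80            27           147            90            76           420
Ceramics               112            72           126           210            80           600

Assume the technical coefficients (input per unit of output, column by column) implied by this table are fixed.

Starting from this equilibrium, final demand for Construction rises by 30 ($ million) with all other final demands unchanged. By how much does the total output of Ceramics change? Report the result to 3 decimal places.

Technical coefficients a_ij = z_ij / X_j:
  a_11 = 0/320 = 0.00, a_21 = 0/320 = 0.00, a_31 = 80/320 = 0.25, a_41 = 112/320 = 0.35
  a_12 = 0/180 = 0.00, a_22 = 54/180 = 0.30, a_32 = 27/180 = 0.15, a_42 = 72/180 = 0.40
  a_13 = 105/420 = 0.25, a_23 = 0/420 = 0.00, a_33 = 147/420 = 0.35, a_43 = 126/420 = 0.30
  a_14 = 30/600 = 0.05, a_24 = 30/600 = 0.05, a_34 = 90/600 = 0.15, a_44 = 210/600 = 0.35
I − A =
  [   1.00     0.00    -0.25    -0.05]
  [   0.00     0.70     0.00    -0.05]
  [  -0.25    -0.15     0.65    -0.15]
  [  -0.35    -0.40    -0.30     0.65]
Compute the cofactors C_ij = (−1)^(i+j)·(3×3 minor ij) of I−A; the adjugate is their transpose:
adj(I−A) = Cᵀ =
  [ 0.249000   0.054625   0.119250   0.050875]
  [ 0.015125   0.308625   0.019375   0.029375]
  [ 0.148125   0.159875   0.422750   0.121250]
  [ 0.211750   0.293125   0.271250   0.411250]
det(I−A) = Σ_j (I−A)_1j·C_1j = (1.00)(0.249000) + (0.00)(0.015125) + (-0.25)(0.148125) + (-0.05)(0.211750) = 0.20138125
(I − A)⁻¹ = adj(I−A) / det(I−A) ≈
  [   1.2365     0.2713     0.5922     0.2526]
  [   0.0751     1.5325     0.0962     0.1459]
  [   0.7355     0.7939     2.0993     0.6021]
  [   1.0515     1.4556     1.3469     2.0421]
Δx = (I − A)⁻¹ Δd with Δd having +30 in the Construction component and 0 elsewhere.
So Δx_4 = L_42 · (+30), where L_42 = adj(I−A)_42 / det(I−A) = 0.293125 / 0.20138125.
Δx_4 = 0.293125 × (+30) / 0.20138125 = 8.79375 / 0.20138125 ≈ 43.667.

Δx_4 = 43.667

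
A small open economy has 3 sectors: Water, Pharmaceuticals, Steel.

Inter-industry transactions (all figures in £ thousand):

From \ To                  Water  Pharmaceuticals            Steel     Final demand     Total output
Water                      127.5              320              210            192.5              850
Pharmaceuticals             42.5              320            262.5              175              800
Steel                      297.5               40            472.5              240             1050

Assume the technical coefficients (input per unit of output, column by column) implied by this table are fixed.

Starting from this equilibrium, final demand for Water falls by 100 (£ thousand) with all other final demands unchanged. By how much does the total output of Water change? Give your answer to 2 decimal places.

Δx_1 = -175.05

Technical coefficients a_ij = z_ij / X_j:
  a_11 = 127.5/850 = 0.15, a_21 = 42.5/850 = 0.05, a_31 = 297.5/850 = 0.35
  a_12 = 320/800 = 0.40, a_22 = 320/800 = 0.40, a_32 = 40/800 = 0.05
  a_13 = 210/1050 = 0.20, a_23 = 262.5/1050 = 0.25, a_33 = 472.5/1050 = 0.45
I − A =
  [   0.85    -0.40    -0.20]
  [  -0.05     0.60    -0.25]
  [  -0.35    -0.05     0.55]
Cofactors of I−A, C_ij = (−1)^(i+j)·(minor ij) (rows/columns in the sector order above):
  C_11 = (0.60)(0.55) − (-0.25)(-0.05) = 0.3175
  C_12 = −[(-0.05)(0.55) − (-0.25)(-0.35)] = 0.1150
  C_13 = (-0.05)(-0.05) − (0.60)(-0.35) = 0.2125
  C_21 = −[(-0.40)(0.55) − (-0.20)(-0.05)] = 0.2300
  C_22 = (0.85)(0.55) − (-0.20)(-0.35) = 0.3975
  C_23 = −[(0.85)(-0.05) − (-0.40)(-0.35)] = 0.1825
  C_31 = (-0.40)(-0.25) − (-0.20)(0.60) = 0.2200
  C_32 = −[(0.85)(-0.25) − (-0.20)(-0.05)] = 0.2225
  C_33 = (0.85)(0.60) − (-0.40)(-0.05) = 0.4900
det(I−A) = Σ_j (I−A)_1j·C_1j = (0.85)(0.3175) + (-0.40)(0.1150) + (-0.20)(0.2125) = 0.181375
adj(I−A) = Cᵀ =
  [ 0.3175   0.2300   0.2200]
  [ 0.1150   0.3975   0.2225]
  [ 0.2125   0.1825   0.4900]
(I − A)⁻¹ = adj(I−A) / det(I−A) ≈
  [   1.7505     1.2681     1.2130]
  [   0.6340     2.1916     1.2267]
  [   1.1716     1.0062     2.7016]
Δx = (I − A)⁻¹ Δd with Δd having -100 in the Water component and 0 elsewhere.
So Δx_1 = L_11 · (-100), where L_11 = adj(I−A)_11 / det(I−A) = 0.3175 / 0.181375.
Δx_1 = 0.3175 × (-100) / 0.181375 = -31.75 / 0.181375 ≈ -175.05.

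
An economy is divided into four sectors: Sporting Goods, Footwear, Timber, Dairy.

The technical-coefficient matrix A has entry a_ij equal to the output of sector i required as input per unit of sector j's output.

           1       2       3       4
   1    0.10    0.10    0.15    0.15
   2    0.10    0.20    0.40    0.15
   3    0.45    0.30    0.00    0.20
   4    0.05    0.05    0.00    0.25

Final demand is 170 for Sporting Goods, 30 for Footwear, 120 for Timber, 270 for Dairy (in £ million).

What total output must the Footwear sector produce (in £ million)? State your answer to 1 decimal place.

x_2 = 414.0

I − A =
  [   0.90    -0.10    -0.15    -0.15]
  [  -0.10     0.80    -0.40    -0.15]
  [  -0.45    -0.30     1.00    -0.20]
  [  -0.05    -0.05     0.00     0.75]
Compute the cofactors C_ij = (−1)^(i+j)·(3×3 minor ij) of I−A; the adjugate is their transpose:
adj(I−A) = Cᵀ =
  [ 0.498500   0.117750   0.121875   0.155750]
  [ 0.221500   0.615375   0.279375   0.241875]
  [ 0.300375   0.247375   0.518250   0.247750]
  [ 0.048000   0.048875   0.026750   0.525500]
det(I−A) = Σ_j (I−A)_1j·C_1j = (0.90)(0.498500) + (-0.10)(0.221500) + (-0.15)(0.300375) + (-0.15)(0.048000) = 0.37424375
(I − A)⁻¹ = adj(I−A) / det(I−A) ≈
  [   1.3320     0.3146     0.3257     0.4162]
  [   0.5919     1.6443     0.7465     0.6463]
  [   0.8026     0.6610     1.3848     0.6620]
  [   0.1283     0.1306     0.0715     1.4042]
x = (I − A)⁻¹ d = adj(I−A)·d / det(I−A), with det(I−A) = 0.37424375:
  x_1 = (0.498500·170 + 0.117750·30 + 0.121875·120 + 0.155750·270) / 0.37424375 = 144.955 / 0.37424375 ≈ 387.3
  x_2 = (0.221500·170 + 0.615375·30 + 0.279375·120 + 0.241875·270) / 0.37424375 = 154.9475 / 0.37424375 ≈ 414.0
  x_3 = (0.300375·170 + 0.247375·30 + 0.518250·120 + 0.247750·270) / 0.37424375 = 187.5675 / 0.37424375 ≈ 501.2
  x_4 = (0.048000·170 + 0.048875·30 + 0.026750·120 + 0.525500·270) / 0.37424375 = 154.72125 / 0.37424375 ≈ 413.4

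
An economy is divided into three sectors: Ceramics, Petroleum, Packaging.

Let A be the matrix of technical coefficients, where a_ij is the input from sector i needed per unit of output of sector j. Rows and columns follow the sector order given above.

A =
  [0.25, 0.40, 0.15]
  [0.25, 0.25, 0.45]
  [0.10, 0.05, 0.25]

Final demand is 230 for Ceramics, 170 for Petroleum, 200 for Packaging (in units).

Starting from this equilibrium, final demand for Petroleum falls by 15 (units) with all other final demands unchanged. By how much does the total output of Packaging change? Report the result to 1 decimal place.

I − A =
  [   0.75    -0.40    -0.15]
  [  -0.25     0.75    -0.45]
  [  -0.10    -0.05     0.75]
Cofactors of I−A, C_ij = (−1)^(i+j)·(minor ij) (rows/columns in the sector order above):
  C_11 = (0.75)(0.75) − (-0.45)(-0.05) = 0.5400
  C_12 = −[(-0.25)(0.75) − (-0.45)(-0.10)] = 0.2325
  C_13 = (-0.25)(-0.05) − (0.75)(-0.10) = 0.0875
  C_21 = −[(-0.40)(0.75) − (-0.15)(-0.05)] = 0.3075
  C_22 = (0.75)(0.75) − (-0.15)(-0.10) = 0.5475
  C_23 = −[(0.75)(-0.05) − (-0.40)(-0.10)] = 0.0775
  C_31 = (-0.40)(-0.45) − (-0.15)(0.75) = 0.2925
  C_32 = −[(0.75)(-0.45) − (-0.15)(-0.25)] = 0.3750
  C_33 = (0.75)(0.75) − (-0.40)(-0.25) = 0.4625
det(I−A) = Σ_j (I−A)_1j·C_1j = (0.75)(0.5400) + (-0.40)(0.2325) + (-0.15)(0.0875) = 0.298875
adj(I−A) = Cᵀ =
  [ 0.5400   0.3075   0.2925]
  [ 0.2325   0.5475   0.3750]
  [ 0.0875   0.0775   0.4625]
(I − A)⁻¹ = adj(I−A) / det(I−A) ≈
  [   1.8068     1.0289     0.9787]
  [   0.7779     1.8319     1.2547]
  [   0.2928     0.2593     1.5475]
Δx = (I − A)⁻¹ Δd with Δd having -15 in the Petroleum component and 0 elsewhere.
So Δx_3 = L_32 · (-15), where L_32 = adj(I−A)_32 / det(I−A) = 0.0775 / 0.298875.
Δx_3 = 0.0775 × (-15) / 0.298875 = -1.1625 / 0.298875 ≈ -3.9.

Δx_3 = -3.9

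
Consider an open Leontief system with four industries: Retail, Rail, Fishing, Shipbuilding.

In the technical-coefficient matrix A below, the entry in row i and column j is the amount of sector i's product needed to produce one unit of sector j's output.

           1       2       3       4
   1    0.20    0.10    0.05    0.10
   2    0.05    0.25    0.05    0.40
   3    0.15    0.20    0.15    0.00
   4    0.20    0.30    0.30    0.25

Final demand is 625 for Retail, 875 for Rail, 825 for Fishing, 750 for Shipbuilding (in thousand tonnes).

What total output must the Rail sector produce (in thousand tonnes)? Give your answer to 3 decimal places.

I − A =
  [   0.80    -0.10    -0.05    -0.10]
  [  -0.05     0.75    -0.05    -0.40]
  [  -0.15    -0.20     0.85     0.00]
  [  -0.20    -0.30    -0.30     0.75]
Compute the cofactors C_ij = (−1)^(i+j)·(3×3 minor ij) of I−A; the adjugate is their transpose:
adj(I−A) = Cᵀ =
  [ 0.344625   0.102750   0.061875   0.100750]
  [ 0.123500   0.482875   0.132375   0.274000]
  [ 0.089875   0.131750   0.325750   0.082250]
  [ 0.177250   0.273250   0.199750   0.490875]
det(I−A) = Σ_j (I−A)_1j·C_1j = (0.80)(0.344625) + (-0.10)(0.123500) + (-0.05)(0.089875) + (-0.10)(0.177250) = 0.24113125
(I − A)⁻¹ = adj(I−A) / det(I−A) ≈
  [   1.4292     0.4261     0.2566     0.4178]
  [   0.5122     2.0025     0.5490     1.1363]
  [   0.3727     0.5464     1.3509     0.3411]
  [   0.7351     1.1332     0.8284     2.0357]
x = (I − A)⁻¹ d = adj(I−A)·d / det(I−A), with det(I−A) = 0.24113125:
  x_1 = (0.344625·625 + 0.102750·875 + 0.061875·825 + 0.100750·750) / 0.24113125 = 431.90625 / 0.24113125 ≈ 1791.167
  x_2 = (0.123500·625 + 0.482875·875 + 0.132375·825 + 0.274000·750) / 0.24113125 = 814.4125 / 0.24113125 ≈ 3377.466
  x_3 = (0.089875·625 + 0.131750·875 + 0.325750·825 + 0.082250·750) / 0.24113125 = 501.884375 / 0.24113125 ≈ 2081.374
  x_4 = (0.177250·625 + 0.273250·875 + 0.199750·825 + 0.490875·750) / 0.24113125 = 882.825 / 0.24113125 ≈ 3661.180

x_2 = 3377.466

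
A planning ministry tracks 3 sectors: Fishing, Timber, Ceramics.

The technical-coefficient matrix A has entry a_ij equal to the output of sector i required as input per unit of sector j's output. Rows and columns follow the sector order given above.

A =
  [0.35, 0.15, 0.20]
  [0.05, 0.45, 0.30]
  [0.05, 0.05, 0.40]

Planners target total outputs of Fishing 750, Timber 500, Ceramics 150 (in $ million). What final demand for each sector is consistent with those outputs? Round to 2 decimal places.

d_F = 382.50, d_T = 192.50, d_C = 27.50

I − A =
  [   0.65    -0.15    -0.20]
  [  -0.05     0.55    -0.30]
  [  -0.05    -0.05     0.60]
d = (I − A) x:
  d_F = (+0.65)·750 + (-0.15)·500 + (-0.20)·150 = 382.50
  d_T = (-0.05)·750 + (+0.55)·500 + (-0.30)·150 = 192.50
  d_C = (-0.05)·750 + (-0.05)·500 + (+0.60)·150 = 27.50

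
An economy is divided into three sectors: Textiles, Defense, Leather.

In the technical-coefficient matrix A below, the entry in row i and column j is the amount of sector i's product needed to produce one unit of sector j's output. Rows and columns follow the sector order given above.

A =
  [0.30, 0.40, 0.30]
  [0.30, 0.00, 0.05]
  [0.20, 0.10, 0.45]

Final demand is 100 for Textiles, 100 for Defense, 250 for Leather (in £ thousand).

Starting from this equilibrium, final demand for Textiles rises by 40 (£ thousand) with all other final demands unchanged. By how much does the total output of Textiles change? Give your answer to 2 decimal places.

I − A =
  [   0.70    -0.40    -0.30]
  [  -0.30     1.00    -0.05]
  [  -0.20    -0.10     0.55]
Cofactors of I−A, C_ij = (−1)^(i+j)·(minor ij) (rows/columns in the sector order above):
  C_11 = (1.00)(0.55) − (-0.05)(-0.10) = 0.5450
  C_12 = −[(-0.30)(0.55) − (-0.05)(-0.20)] = 0.1750
  C_13 = (-0.30)(-0.10) − (1.00)(-0.20) = 0.2300
  C_21 = −[(-0.40)(0.55) − (-0.30)(-0.10)] = 0.2500
  C_22 = (0.70)(0.55) − (-0.30)(-0.20) = 0.3250
  C_23 = −[(0.70)(-0.10) − (-0.40)(-0.20)] = 0.1500
  C_31 = (-0.40)(-0.05) − (-0.30)(1.00) = 0.3200
  C_32 = −[(0.70)(-0.05) − (-0.30)(-0.30)] = 0.1250
  C_33 = (0.70)(1.00) − (-0.40)(-0.30) = 0.5800
det(I−A) = Σ_j (I−A)_1j·C_1j = (0.70)(0.5450) + (-0.40)(0.1750) + (-0.30)(0.2300) = 0.2425
adj(I−A) = Cᵀ =
  [ 0.5450   0.2500   0.3200]
  [ 0.1750   0.3250   0.1250]
  [ 0.2300   0.1500   0.5800]
(I − A)⁻¹ = adj(I−A) / det(I−A) ≈
  [   2.2474     1.0309     1.3196]
  [   0.7216     1.3402     0.5155]
  [   0.9485     0.6186     2.3918]
Δx = (I − A)⁻¹ Δd with Δd having +40 in the Textiles component and 0 elsewhere.
So Δx_1 = L_11 · (+40), where L_11 = adj(I−A)_11 / det(I−A) = 0.5450 / 0.2425.
Δx_1 = 0.5450 × (+40) / 0.2425 = 21.80 / 0.2425 ≈ 89.90.

Δx_1 = 89.90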